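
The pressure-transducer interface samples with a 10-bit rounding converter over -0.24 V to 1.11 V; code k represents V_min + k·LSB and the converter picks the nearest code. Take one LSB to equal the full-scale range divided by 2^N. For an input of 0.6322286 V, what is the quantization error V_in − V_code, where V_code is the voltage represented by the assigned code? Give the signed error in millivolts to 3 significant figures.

−0.525 mV

Range = 1.11 − (-0.24) = 1.35 V. LSB = 1.35 V / 2^10 ≈ 1.318 mV.
(V_in − V_min)/LSB = (0.6322286 − (-0.24)) × 1024/1.35 = 661.6015 → nearest code k = 662.
Reconstructed level: -0.24 + 662 × 1.35/1024 V = 0.6327539063 V.
V_in − V_code = 0.6322286 − (0.6327539063) = −0.525 mV.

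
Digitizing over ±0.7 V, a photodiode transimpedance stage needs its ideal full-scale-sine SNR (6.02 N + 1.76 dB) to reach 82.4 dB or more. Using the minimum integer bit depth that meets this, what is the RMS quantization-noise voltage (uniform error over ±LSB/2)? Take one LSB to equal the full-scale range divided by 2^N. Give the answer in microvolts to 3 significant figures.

Range = 0.7 − (-0.7) = 1.4 V.
Solving 6.02 N ≥ 82.4 − 1.76: N ≥ 13.395. Round up → N = 14.
Step size = 1.4/16384 V = 85.449 µV.
σ_q = LSB/√12 = 85.449 µV/3.4641 = 24.7 µV.

24.7 µV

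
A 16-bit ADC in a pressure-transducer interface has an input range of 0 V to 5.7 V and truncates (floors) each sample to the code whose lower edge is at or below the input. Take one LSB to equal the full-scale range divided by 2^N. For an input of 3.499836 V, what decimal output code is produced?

Full-scale range = 5.7 V. LSB = 5.7 V / 2^16 ≈ 86.98 µV.
V_in − V_min = 3.499836 − (0) = 3.499836 V.
Divide by LSB: 3.499836 × 65536/5.7 = 40239.5179.
Truncating gives code 40239.

40239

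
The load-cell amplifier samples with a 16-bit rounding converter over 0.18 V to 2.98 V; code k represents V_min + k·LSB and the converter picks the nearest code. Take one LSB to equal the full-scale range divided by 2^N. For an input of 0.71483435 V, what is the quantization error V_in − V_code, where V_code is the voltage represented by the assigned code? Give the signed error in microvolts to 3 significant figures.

Span: 2.98 V − (0.18 V) = 2.8 V. LSB = 2.8 V / 2^16 ≈ 42.72 µV.
Position in LSBs: (0.71483435 − (0.18)) × 65536/2.8 = 12518.1800; rounding gives k = 12518.
Reconstructed level: 0.18 + 12518 × 2.8/65536 V = 0.71482666016 V.
e = 0.71483435 − (0.71482666016) = +7.69 µV.

+7.69 µV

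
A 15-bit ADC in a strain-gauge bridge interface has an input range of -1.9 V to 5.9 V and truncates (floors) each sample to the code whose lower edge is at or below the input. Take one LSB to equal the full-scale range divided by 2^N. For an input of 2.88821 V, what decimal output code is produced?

Span: 5.9 V − (-1.9 V) = 7.8 V. LSB = 7.8 V / 2^15 ≈ 238.0 µV.
(V_in − V_min) × 2^15/range = (2.88821 − (-1.9)) × 32768/7.8 = 20115.393.
Floor → code = 20115.

20115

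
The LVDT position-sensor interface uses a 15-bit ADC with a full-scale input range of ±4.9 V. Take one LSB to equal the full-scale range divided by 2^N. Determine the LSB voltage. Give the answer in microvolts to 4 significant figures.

299.1 µV

Full-scale range = 4.9 V − (-4.9 V) = 9.8 V.
There are 2^15 = 32768 steps.
LSB = 9.8 V ÷ 2^15 = 9.8/32768 V = 299.1 µV.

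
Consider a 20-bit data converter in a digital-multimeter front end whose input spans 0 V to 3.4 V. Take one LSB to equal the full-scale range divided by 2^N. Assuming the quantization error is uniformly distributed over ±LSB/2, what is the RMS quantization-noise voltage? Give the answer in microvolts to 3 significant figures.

Full-scale range = 3.4 V.
LSB = 3.4 V ÷ 2^20 = 3.4/1048576 V = 3.2425 µV.
V_rms = LSB/√12 = 3.2425 µV / √12 = 0.936 µV.

0.936 µV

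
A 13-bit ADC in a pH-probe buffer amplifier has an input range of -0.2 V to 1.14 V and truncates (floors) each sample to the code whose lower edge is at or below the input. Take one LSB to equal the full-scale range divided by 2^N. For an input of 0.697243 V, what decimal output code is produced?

5485

Span: 1.14 V − (-0.2 V) = 1.34 V. LSB = 1.34 V / 2^13 ≈ 163.6 µV.
(V_in − V_min) × 2^13/range = (0.697243 − (-0.2)) × 8192/1.34 = 5485.235.
Floor → code = 5485.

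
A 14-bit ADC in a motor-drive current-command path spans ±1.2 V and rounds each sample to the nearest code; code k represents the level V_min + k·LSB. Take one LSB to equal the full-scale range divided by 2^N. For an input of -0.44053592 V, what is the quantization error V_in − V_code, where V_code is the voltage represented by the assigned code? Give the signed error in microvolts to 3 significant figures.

Span: 1.2 V − (-1.2 V) = 2.4 V. LSB = 2.4 V / 2^14 ≈ 146.5 µV.
(V_in − V_min)/LSB = (-0.44053592 − (-1.2)) × 16384/2.4 = 5184.6081 → nearest code k = 5185.
Reconstructed level: -1.2 + 5185 × 2.4/16384 V = -0.44047851563 V.
e = -0.44053592 − (-0.44047851563) = −57.4 µV.

−57.4 µV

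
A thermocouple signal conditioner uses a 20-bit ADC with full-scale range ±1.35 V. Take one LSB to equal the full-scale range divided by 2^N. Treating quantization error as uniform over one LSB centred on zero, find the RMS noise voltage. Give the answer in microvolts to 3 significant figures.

The full-scale span is 1.35 − (-1.35) = 2.7 V.
LSB = 2.7 V ÷ 2^20 = 2.7/1048576 V = 2.5749 µV.
V_rms = LSB/√12 = 2.5749 µV / √12 = 0.743 µV.

0.743 µV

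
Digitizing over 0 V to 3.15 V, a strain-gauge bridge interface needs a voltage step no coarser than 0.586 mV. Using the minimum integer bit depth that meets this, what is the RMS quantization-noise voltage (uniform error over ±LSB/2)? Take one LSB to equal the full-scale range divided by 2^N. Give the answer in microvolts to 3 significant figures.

Full-scale range = 3.15 V.
3.15 V / 0.586 mV = 5375. Since 2^12 = 4096 and 2^13 = 8192, N = 13.
One LSB is 3.15 V / 8192 = 384.52 µV.
σ_q = LSB/√12 = 384.52 µV/3.4641 = 111 µV.

111 µV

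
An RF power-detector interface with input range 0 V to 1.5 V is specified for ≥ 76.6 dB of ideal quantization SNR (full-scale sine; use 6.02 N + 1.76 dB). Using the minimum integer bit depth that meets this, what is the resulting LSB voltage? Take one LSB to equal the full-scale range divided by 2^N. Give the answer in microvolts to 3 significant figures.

183 µV

Range is 1.5 V.
Required N = ⌈(76.6 − 1.76)/6.02⌉ = ⌈12.432⌉ = 13.
LSB = 1.5 V / 2^13 = 183 µV.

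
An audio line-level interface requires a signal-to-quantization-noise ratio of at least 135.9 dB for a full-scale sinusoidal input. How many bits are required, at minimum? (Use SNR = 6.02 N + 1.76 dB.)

Required N = ⌈(135.9 − 1.76)/6.02⌉ = ⌈22.282⌉ = 23.

23 bits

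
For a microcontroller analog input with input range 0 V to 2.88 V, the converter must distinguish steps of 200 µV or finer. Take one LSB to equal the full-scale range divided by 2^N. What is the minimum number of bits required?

14 bits

Full-scale range = 2.88 V.
Required number of levels: 2.88/200 µV = 14400; smallest N with 2^N ≥ that is 14.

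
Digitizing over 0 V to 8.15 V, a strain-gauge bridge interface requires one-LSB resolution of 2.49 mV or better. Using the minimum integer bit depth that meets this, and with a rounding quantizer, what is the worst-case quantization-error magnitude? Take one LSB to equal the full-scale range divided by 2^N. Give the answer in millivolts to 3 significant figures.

Span = 8.15 V.
Required number of levels: 8.15/2.49 mV = 3273.1; smallest N with 2^N ≥ that is 12.
LSB = 8.15 V ÷ 2^12 = 8.15/4096 V = 1.9897 mV.
|e|_max = LSB/2 = 0.995 mV.

0.995 mV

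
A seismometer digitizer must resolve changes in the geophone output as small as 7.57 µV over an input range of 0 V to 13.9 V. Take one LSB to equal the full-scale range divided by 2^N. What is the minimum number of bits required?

Range is 13.9 V.
Levels needed ≥ 13.9/7.57 µV = 1.836e6. 2^21 = 2097152 suffices, so N_min = 21.

21 bits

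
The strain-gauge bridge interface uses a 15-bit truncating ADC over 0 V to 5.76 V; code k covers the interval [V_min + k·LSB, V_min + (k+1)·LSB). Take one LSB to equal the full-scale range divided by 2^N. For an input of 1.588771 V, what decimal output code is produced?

9038

Full-scale range = 5.76 V. LSB = 5.76 V / 2^15 ≈ 175.8 µV.
code = ⌊(V_in − V_min)/LSB⌋ = ⌊(V_in − V_min) × 2^15 / range⌋
     = ⌊(1.588771 − (0)) × 32768 / 5.76⌋ = ⌊1.588771 × 32768/5.76⌋
     = ⌊9038.342⌋ = 9038.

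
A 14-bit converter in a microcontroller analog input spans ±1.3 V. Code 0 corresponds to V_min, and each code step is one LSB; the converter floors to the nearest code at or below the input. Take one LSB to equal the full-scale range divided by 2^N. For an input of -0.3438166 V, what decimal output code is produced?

Span: 1.3 V − (-1.3 V) = 2.6 V. LSB = 2.6 V / 2^14 ≈ 158.7 µV.
code = ⌊(V_in − V_min)/LSB⌋ = ⌊(V_in − V_min) × 2^14 / range⌋
     = ⌊(-0.3438166 − (-1.3)) × 16384 / 2.6⌋ = ⌊0.9561834 × 16384/2.6⌋
     = ⌊6025.426⌋ = 6025.

6025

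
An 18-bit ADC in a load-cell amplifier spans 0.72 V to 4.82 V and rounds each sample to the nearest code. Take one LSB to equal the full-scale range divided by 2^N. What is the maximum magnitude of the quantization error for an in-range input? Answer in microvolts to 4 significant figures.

7.820 µV

Range = 4.82 − (0.72) = 4.1 V.
LSB = 4.1 V / 2^18 = 15.6403 µV.
|e|_max = LSB/2 = 7.820 µV.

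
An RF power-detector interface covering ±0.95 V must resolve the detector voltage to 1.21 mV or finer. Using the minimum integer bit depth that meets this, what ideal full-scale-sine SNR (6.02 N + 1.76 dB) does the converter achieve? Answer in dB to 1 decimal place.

Full-scale range = 0.95 V − (-0.95 V) = 1.9 V.
Levels needed ≥ 1.9/1.21 mV = 1570. 2^11 = 2048 suffices, so N_min = 11.
SNR = 6.02 × 11 + 1.76 = 67.98 dB.

68.0 dB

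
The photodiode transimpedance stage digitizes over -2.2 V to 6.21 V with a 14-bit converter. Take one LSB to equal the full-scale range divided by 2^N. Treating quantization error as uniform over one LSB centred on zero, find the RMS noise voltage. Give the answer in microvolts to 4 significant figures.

148.2 µV

Span: 6.21 V − (-2.2 V) = 8.41 V.
LSB = 8.41 V / 2^14 = 0.513306 mV.
RMS of a uniform error over width LSB is LSB/√12 = 148.2 µV.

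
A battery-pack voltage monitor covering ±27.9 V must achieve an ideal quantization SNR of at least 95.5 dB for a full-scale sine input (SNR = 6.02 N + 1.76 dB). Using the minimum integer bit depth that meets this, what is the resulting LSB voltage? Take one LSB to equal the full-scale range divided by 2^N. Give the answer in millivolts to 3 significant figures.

Full-scale range = 27.9 V − (-27.9 V) = 55.8 V.
Required N = ⌈(95.5 − 1.76)/6.02⌉ = ⌈15.571⌉ = 16.
LSB = 55.8 V / 2^16 = 0.851 mV.

0.851 mV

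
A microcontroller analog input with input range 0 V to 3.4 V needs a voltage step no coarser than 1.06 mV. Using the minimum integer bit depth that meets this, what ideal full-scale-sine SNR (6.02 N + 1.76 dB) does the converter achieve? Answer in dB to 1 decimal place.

74.0 dB

Range is 3.4 V.
3.4 V / 1.06 mV = 3208. Since 2^11 = 2048 and 2^12 = 4096, N = 12.
SNR = 6.02 × 12 + 1.76 = 74.00 dB.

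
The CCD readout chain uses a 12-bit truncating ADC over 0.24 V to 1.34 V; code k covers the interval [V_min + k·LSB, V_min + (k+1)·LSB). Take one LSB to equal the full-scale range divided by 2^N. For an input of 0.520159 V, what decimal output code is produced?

1043

The full-scale span is 1.34 − (0.24) = 1.1 V. LSB = 1.1 V / 2^12 ≈ 268.6 µV.
V_in − V_min = 0.520159 − (0.24) = 0.280159 V.
Divide by LSB: 0.280159 × 4096/1.1 = 1043.2102.
Truncating gives code 1043.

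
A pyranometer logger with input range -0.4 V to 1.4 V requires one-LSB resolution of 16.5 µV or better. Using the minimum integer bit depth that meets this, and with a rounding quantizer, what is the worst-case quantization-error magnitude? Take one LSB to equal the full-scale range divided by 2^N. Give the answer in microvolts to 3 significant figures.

Span: 1.4 V − (-0.4 V) = 1.8 V.
Need 2^N ≥ 1.8 V / 16.5 µV = 109100 → N_min = 17.
LSB = 1.8 V / 2^17 = 13.733 µV.
|e|_max = LSB/2 = 6.87 µV.

6.87 µV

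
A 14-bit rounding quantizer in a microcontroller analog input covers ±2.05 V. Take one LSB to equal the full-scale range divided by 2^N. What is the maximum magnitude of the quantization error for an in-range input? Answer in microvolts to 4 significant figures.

125.1 µV

The full-scale span is 2.05 − (-2.05) = 4.1 V.
LSB = 4.1 V ÷ 2^14 = 4.1/16384 V = 250.244 µV.
Worst-case error for round-to-nearest is half an LSB: 125.1 µV.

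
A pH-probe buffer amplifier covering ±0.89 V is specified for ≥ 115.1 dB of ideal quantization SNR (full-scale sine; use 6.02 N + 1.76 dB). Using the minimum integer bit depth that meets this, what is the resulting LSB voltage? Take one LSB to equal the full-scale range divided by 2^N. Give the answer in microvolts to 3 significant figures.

The full-scale span is 0.89 − (-0.89) = 1.78 V.
Required N = ⌈(115.1 − 1.76)/6.02⌉ = ⌈18.827⌉ = 19.
LSB = 1.78 V ÷ 2^19 = 1.78/524288 V = 3.40 µV.

3.40 µV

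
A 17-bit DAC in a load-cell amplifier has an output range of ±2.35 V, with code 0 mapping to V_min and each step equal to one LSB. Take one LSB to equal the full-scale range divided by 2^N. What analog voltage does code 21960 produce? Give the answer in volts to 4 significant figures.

-1.563 V

Span: 2.35 V − (-2.35 V) = 4.7 V. LSB = 4.7 V / 2^17.
V_out = V_min + code × LSB = -2.35 V + 21960 × 4.7 V / 131072
      = -2.35 + 0.787445 = -1.56255 V.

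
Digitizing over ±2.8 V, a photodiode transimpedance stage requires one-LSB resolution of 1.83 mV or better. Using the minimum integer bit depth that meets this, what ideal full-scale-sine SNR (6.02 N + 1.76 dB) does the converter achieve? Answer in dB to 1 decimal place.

74.0 dB

Range = 2.8 − (-2.8) = 5.6 V.
Need 2^N ≥ 5.6 V / 1.83 mV = 3060 → N_min = 12.
6.02(12) + 1.76 = 74.00 dB.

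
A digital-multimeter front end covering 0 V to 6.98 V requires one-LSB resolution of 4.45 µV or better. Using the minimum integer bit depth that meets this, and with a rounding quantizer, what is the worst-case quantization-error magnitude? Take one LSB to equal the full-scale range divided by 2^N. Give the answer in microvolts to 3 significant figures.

1.66 µV

Range is 6.98 V.
6.98 V / 4.45 µV = 1.569e6. Since 2^20 = 1048576 and 2^21 = 2097152, N = 21.
One LSB is 6.98 V / 2097152 = 3.3283 µV.
Half an LSB is 1.66 µV.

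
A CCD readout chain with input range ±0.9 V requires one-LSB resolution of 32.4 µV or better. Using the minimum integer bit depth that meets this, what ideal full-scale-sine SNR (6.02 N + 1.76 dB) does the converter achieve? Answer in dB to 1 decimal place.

Full-scale range = 0.9 V − (-0.9 V) = 1.8 V.
1.8 V / 32.4 µV = 55560. Since 2^15 = 32768 and 2^16 = 65536, N = 16.
6.02(16) + 1.76 = 98.08 dB.

98.1 dB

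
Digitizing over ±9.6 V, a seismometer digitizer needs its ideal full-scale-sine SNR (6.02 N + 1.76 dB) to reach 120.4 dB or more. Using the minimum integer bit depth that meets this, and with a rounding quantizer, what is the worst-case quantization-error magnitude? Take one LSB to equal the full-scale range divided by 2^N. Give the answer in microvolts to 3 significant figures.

Full-scale range = 9.6 V − (-9.6 V) = 19.2 V.
6.02 N + 1.76 ≥ 120.4 gives N ≥ 19.708, so the minimum integer is 20.
LSB = 19.2 V / 2^20 = 18.311 µV.
Half an LSB is 9.16 µV.

9.16 µV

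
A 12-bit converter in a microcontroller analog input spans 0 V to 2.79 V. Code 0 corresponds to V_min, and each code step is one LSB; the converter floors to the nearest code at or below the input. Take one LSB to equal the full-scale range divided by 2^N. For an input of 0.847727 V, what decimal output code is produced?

1244

Range is 2.79 V. LSB = 2.79 V / 2^12 ≈ 0.6812 mV.
code = ⌊(V_in − V_min)/LSB⌋ = ⌊(V_in − V_min) × 2^12 / range⌋
     = ⌊(0.847727 − (0)) × 4096 / 2.79⌋ = ⌊0.847727 × 4096/2.79⌋
     = ⌊1244.548⌋ = 1244.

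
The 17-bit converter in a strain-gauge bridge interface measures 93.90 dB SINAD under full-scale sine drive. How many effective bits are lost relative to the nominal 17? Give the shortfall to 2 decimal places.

1.69 bits

ENOB = (SINAD − 1.76)/6.02 = (93.90 − 1.76)/6.02 = 15.3056 bits.
17 − 15.3056 = 1.69 bits below nominal.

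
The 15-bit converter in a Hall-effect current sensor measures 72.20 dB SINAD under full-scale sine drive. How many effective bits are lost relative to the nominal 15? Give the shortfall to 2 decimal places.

3.30 bits

N_eff = (72.20 − 1.76)/6.02 = 11.7010 bits.
15 − 11.7010 = 3.30 bits below nominal.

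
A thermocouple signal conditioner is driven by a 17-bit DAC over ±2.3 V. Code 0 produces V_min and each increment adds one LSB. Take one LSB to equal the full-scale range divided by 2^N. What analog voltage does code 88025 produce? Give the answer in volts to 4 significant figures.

0.7893 V

The full-scale span is 2.3 − (-2.3) = 4.6 V. LSB = 4.6 V / 2^17.
Output = V_min + (88025/131072) × range = -2.3 + 0.671577 × 4.6 V
      = -2.3 V + 3.08926 V = 0.789256 V.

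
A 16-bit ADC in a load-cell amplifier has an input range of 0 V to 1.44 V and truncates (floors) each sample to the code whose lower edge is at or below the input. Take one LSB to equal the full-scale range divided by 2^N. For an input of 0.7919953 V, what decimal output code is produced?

36044

Span = 1.44 V. LSB = 1.44 V / 2^16 ≈ 21.97 µV.
code = ⌊(V_in − V_min)/LSB⌋ = ⌊(V_in − V_min) × 2^16 / range⌋
     = ⌊(0.7919953 − (0)) × 65536 / 1.44⌋ = ⌊0.7919953 × 65536/1.44⌋
     = ⌊36044.586⌋ = 36044.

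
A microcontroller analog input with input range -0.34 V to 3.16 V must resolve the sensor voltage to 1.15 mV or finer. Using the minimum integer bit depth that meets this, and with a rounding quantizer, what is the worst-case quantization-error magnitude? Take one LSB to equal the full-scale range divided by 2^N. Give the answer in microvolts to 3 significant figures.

Span: 3.16 V − (-0.34 V) = 3.5 V.
Required number of levels: 3.5/1.15 mV = 3043.5; smallest N with 2^N ≥ that is 12.
Step size = 3.5/4096 V = 0.85449 mV.
Max error for round-to-nearest is LSB/2 = 427 µV.

427 µV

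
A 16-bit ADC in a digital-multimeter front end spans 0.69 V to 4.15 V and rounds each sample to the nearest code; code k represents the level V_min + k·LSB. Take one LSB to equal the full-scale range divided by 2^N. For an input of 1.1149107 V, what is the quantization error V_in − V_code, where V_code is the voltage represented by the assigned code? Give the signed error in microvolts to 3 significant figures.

The full-scale span is 4.15 − (0.69) = 3.46 V. LSB = 3.46 V / 2^16 ≈ 52.80 µV.
(V_in − V_min)/LSB = (1.1149107 − (0.69)) × 65536/3.46 = 8048.2508 → nearest code k = 8048.
V_code = 0.69 + (8048/65536) × 3.46 = 1.1148974609 V.
Error = V_in − V_code = 1.1149107 − (1.1148974609) = +13.2 µV.

+13.2 µV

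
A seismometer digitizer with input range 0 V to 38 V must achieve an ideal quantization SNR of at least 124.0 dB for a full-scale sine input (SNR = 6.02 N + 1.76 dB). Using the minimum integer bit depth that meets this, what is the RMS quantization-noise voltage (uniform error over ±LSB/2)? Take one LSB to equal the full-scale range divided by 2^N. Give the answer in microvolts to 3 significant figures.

5.23 µV

Full-scale range = 38 V.
Required N = ⌈(124.0 − 1.76)/6.02⌉ = ⌈20.306⌉ = 21.
One LSB is 38 V / 2097152 = 18.120 µV.
V_rms = LSB/√12 = 5.23 µV.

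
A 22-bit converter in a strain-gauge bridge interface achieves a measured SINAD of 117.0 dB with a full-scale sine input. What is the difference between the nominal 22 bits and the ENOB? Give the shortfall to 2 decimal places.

2.86 bits

Effective bits = (117.0 − 1.76)/6.02 = 19.1429.
22 − 19.1429 = 2.86 bits below nominal.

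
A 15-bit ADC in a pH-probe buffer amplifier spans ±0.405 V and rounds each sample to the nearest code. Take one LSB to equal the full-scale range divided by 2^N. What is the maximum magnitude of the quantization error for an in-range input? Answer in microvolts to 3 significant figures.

12.4 µV

The full-scale span is 0.405 − (-0.405) = 0.81 V.
LSB = 0.81 V ÷ 2^15 = 0.81/32768 V = 24.719 µV.
|e|_max = LSB/2 = 12.4 µV.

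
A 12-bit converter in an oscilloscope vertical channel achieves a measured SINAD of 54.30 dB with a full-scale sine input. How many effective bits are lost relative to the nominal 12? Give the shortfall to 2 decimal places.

3.27 bits

ENOB = (SINAD − 1.76)/6.02 = (54.30 − 1.76)/6.02 = 8.7276 bits.
Lost resolution: 12 − 8.7276 = 3.2724 bits.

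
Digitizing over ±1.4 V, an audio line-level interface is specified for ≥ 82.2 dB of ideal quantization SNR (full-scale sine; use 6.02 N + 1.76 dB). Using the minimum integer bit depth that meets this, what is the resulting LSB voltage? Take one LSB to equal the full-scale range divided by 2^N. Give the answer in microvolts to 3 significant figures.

Range = 1.4 − (-1.4) = 2.8 V.
Required N = ⌈(82.2 − 1.76)/6.02⌉ = ⌈13.362⌉ = 14.
LSB = 2.8 V ÷ 2^14 = 2.8/16384 V = 171 µV.

171 µV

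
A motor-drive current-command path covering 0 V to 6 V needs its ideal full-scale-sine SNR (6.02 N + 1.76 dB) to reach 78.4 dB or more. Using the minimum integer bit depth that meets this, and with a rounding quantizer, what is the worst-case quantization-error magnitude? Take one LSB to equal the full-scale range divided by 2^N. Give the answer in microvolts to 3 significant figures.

V_FS = 6 V.
Solving 6.02 N ≥ 78.4 − 1.76: N ≥ 12.731. Round up → N = 13.
LSB = 6 V / 2^13 = 0.73242 mV.
Max error for round-to-nearest is LSB/2 = 366 µV.

366 µV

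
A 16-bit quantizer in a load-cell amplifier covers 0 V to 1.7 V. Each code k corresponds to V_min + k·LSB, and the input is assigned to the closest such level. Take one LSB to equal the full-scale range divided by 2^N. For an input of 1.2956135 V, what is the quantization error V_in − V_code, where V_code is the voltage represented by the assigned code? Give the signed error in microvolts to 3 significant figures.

−8.75 µV

V_FS = 1.7 V. LSB = 1.7 V / 2^16 ≈ 25.94 µV.
(1.2956135 − (0)) / LSB = 1.2956135 × 65536/1.7 = 49946.6626. Nearest integer: k = 49947.
V_code = 0 + (49947/65536) × 1.7 = 1.2956222534 V.
e = 1.2956135 − (1.2956222534) = −8.75 µV.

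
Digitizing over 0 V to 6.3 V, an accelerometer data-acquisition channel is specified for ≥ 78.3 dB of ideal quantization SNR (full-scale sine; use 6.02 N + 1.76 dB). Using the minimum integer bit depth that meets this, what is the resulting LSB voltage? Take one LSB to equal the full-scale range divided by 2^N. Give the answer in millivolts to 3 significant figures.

Full-scale range = 6.3 V.
N ≥ (78.3 − 1.76)/6.02 = 12.714 → N_min = 13.
LSB = 6.3 V / 2^13 = 0.769 mV.

0.769 mV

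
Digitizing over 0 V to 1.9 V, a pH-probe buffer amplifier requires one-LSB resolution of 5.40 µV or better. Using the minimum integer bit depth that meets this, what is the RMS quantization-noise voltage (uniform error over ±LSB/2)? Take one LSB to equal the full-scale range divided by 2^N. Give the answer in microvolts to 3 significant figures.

Range is 1.9 V.
1.9 V / 5.40 µV = 351900. Since 2^18 = 262144 and 2^19 = 524288, N = 19.
LSB = 1.9 V ÷ 2^19 = 1.9/524288 V = 3.6240 µV.
V_rms = LSB/√12 = 1.05 µV.

1.05 µV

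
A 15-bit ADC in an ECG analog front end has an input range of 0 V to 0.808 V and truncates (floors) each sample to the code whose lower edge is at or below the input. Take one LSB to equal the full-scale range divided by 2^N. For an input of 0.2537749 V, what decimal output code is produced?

10291

V_FS = 0.808 V. LSB = 0.808 V / 2^15 ≈ 24.66 µV.
V_in − V_min = 0.2537749 − (0) = 0.2537749 V.
Divide by LSB: 0.2537749 × 32768/0.808 = 10291.7029.
Truncating gives code 10291.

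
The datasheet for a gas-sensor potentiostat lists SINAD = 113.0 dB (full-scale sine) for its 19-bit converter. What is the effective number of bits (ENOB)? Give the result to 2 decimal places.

(113.0 − 1.76) / 6.02 = 111.24/6.02 = 18.4784 effective bits.

18.48 bits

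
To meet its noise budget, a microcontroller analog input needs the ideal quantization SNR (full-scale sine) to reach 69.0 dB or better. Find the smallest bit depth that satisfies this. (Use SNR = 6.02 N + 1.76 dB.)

12 bits

N ≥ (69.0 − 1.76)/6.02 = 11.169 → N_min = 12.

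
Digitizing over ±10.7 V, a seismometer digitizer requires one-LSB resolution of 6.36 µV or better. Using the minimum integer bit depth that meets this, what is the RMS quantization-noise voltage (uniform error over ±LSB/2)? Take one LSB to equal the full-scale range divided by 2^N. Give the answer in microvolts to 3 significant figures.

The full-scale span is 10.7 − (-10.7) = 21.4 V.
Levels needed ≥ 21.4/6.36 µV = 3.365e6. 2^22 = 4194304 suffices, so N_min = 22.
LSB = 21.4 V ÷ 2^22 = 21.4/4194304 V = 5.1022 µV.
RMS noise = LSB/√12 = 1.47 µV.

1.47 µV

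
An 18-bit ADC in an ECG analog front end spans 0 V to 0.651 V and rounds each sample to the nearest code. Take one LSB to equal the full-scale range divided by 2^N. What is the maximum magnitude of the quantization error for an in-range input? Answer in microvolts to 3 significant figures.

V_FS = 0.651 V.
LSB = 0.651 V ÷ 2^18 = 0.651/262144 V = 2.4834 µV.
A rounding quantizer has |error| ≤ LSB/2 = 1.24 µV.

1.24 µV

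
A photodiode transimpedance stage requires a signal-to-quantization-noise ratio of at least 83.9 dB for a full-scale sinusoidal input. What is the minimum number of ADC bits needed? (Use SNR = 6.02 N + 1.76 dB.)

14 bits

Required N = ⌈(83.9 − 1.76)/6.02⌉ = ⌈13.645⌉ = 14.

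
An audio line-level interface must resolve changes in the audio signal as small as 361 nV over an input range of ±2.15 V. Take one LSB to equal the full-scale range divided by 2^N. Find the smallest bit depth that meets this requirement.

24 bits

Full-scale range = 2.15 V − (-2.15 V) = 4.3 V.
4.3 V / 361 nV = 1.191e7. Since 2^23 = 8388608 and 2^24 = 16777216, N = 24.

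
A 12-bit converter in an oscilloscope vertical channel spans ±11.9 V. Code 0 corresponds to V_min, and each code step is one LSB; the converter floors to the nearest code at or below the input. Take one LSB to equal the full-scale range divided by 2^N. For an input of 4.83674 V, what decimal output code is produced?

2880

Span: 11.9 V − (-11.9 V) = 23.8 V. LSB = 23.8 V / 2^12 ≈ 5.811 mV.
V_in − V_min = 4.83674 − (-11.9) = 16.73674 V.
Divide by LSB: 16.73674 × 4096/23.8 = 2880.4070.
Truncating gives code 2880.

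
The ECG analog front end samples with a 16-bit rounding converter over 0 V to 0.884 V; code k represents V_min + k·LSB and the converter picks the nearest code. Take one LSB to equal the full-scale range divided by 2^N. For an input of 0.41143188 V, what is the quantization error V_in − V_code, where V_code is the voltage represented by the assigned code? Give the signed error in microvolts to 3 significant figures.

−2.57 µV

V_FS = 0.884 V. LSB = 0.884 V / 2^16 ≈ 13.49 µV.
(0.41143188 − (0)) / LSB = 0.41143188 × 65536/0.884 = 30501.8096. Nearest integer: k = 30502.
V_code = V_min + k × range/2^16 = 0 + 30502 × 0.884/65536 = 0.41143444824 V.
Error = V_in − V_code = 0.41143188 − (0.41143444824) = −2.57 µV.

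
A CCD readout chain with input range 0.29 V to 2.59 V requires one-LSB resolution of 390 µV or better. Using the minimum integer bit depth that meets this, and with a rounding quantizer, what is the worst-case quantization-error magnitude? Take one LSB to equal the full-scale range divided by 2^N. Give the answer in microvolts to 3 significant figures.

Full-scale range = 2.59 V − (0.29 V) = 2.3 V.
Required number of levels: 2.3/390 µV = 5897.4; smallest N with 2^N ≥ that is 13.
Step size = 2.3/8192 V = 280.76 µV.
Max error for round-to-nearest is LSB/2 = 140 µV.

140 µV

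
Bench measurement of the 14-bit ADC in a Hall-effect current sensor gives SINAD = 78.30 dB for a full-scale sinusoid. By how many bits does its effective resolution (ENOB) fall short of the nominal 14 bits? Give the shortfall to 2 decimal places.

Effective bits = (78.30 − 1.76)/6.02 = 12.7143.
Shortfall = 14 − 12.7143 = 1.2857 bits.

1.29 bits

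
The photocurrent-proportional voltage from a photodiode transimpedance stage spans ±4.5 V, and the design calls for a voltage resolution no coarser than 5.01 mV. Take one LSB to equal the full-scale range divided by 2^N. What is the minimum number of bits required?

11 bits

Range = 4.5 − (-4.5) = 9 V.
9 V / 5.01 mV = 1796. Since 2^10 = 1024 and 2^11 = 2048, N = 11.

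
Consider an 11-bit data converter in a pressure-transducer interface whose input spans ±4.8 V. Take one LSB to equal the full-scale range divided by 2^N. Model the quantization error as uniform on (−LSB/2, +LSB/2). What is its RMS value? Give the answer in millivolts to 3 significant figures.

Full-scale range = 4.8 V − (-4.8 V) = 9.6 V.
One LSB is 9.6 V / 2048 = 4.6875 mV.
σ_q = LSB/√12 = 4.6875 mV/3.4641 = 1.35 mV.

1.35 mV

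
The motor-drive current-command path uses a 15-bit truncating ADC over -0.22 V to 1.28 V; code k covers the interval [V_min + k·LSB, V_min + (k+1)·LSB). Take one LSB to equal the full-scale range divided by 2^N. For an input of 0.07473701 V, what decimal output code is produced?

Range = 1.28 − (-0.22) = 1.5 V. LSB = 1.5 V / 2^15 ≈ 45.78 µV.
(V_in − V_min) × 2^15/range = (0.07473701 − (-0.22)) × 32768/1.5 = 6438.628.
Floor → code = 6438.

6438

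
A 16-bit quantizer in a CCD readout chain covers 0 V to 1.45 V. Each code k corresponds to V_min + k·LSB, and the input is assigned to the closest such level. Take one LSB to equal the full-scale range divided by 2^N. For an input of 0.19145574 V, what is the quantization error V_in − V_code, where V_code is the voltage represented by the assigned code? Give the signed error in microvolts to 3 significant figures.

+6.00 µV

Range is 1.45 V. LSB = 1.45 V / 2^16 ≈ 22.13 µV.
Position in LSBs: (0.19145574 − (0)) × 65536/1.45 = 8653.2713; rounding gives k = 8653.
V_code = 0 + (8653/65536) × 1.45 = 0.19144973755 V.
e = 0.19145574 − (0.19144973755) = +6.00 µV.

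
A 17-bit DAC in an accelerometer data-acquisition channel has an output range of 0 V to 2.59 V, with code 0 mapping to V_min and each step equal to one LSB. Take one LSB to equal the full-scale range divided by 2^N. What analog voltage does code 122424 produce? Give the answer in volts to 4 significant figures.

2.419 V

Full-scale range = 2.59 V. LSB = 2.59 V / 2^17.
V_out = 0 + 122424 × (2.59/131072) V
      = 0 V + 2.41911 V = 2.41911 V.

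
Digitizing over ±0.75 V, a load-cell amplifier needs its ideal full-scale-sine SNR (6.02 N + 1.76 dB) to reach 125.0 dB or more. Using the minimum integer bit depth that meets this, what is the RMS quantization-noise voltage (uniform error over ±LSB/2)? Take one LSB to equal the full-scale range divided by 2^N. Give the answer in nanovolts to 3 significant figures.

Span: 0.75 V − (-0.75 V) = 1.5 V.
Solving 6.02 N ≥ 125.0 − 1.76: N ≥ 20.472. Round up → N = 21.
LSB = 1.5 V / 2^21 = 0.71526 µV.
RMS noise = LSB/√12 = 206 nV.

206 nV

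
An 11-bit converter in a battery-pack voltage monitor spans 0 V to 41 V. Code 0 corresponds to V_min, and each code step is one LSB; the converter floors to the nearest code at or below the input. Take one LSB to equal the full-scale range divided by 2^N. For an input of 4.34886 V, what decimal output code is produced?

217

V_FS = 41 V. LSB = 41 V / 2^11 ≈ 20.02 mV.
V_in − V_min = 4.34886 − (0) = 4.34886 V.
Divide by LSB: 4.34886 × 2048/41 = 217.2309.
Truncating gives code 217.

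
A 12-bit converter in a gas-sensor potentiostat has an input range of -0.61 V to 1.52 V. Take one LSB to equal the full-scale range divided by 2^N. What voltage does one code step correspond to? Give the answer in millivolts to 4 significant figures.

0.5200 mV

The full-scale span is 1.52 − (-0.61) = 2.13 V.
There are 2^12 = 4096 steps.
LSB = 2.13 V / 2^12 = 0.5200 mV.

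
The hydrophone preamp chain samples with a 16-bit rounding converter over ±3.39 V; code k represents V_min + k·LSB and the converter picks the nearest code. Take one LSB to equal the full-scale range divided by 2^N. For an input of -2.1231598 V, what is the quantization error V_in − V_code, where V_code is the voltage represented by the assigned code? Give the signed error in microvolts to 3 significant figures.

Full-scale range = 3.39 V − (-3.39 V) = 6.78 V. LSB = 6.78 V / 2^16 ≈ 103.5 µV.
(-2.1231598 − (-3.39)) / LSB = 1.2668402 × 65536/6.78 = 12245.3745. Nearest integer: k = 12245.
Reconstructed level: -3.39 + 12245 × 6.78/65536 V = -2.1231985474 V.
Error = V_in − V_code = -2.1231598 − (-2.1231985474) = +38.7 µV.

+38.7 µV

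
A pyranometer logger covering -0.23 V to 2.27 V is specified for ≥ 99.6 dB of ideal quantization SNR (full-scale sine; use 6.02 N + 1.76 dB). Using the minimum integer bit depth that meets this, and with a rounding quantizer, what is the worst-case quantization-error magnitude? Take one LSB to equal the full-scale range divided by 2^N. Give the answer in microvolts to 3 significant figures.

The full-scale span is 2.27 − (-0.23) = 2.5 V.
Required N = ⌈(99.6 − 1.76)/6.02⌉ = ⌈16.252⌉ = 17.
LSB = 2.5 V ÷ 2^17 = 2.5/131072 V = 19.073 µV.
Half an LSB is 9.54 µV.

9.54 µV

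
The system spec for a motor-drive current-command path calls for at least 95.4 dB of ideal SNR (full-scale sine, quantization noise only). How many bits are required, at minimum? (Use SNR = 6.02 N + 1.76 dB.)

16 bits

Required N = ⌈(95.4 − 1.76)/6.02⌉ = ⌈15.555⌉ = 16.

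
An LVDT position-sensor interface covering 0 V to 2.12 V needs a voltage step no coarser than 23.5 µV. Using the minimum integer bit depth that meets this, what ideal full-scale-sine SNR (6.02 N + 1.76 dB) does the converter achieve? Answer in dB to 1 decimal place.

Range is 2.12 V.
2.12 V / 23.5 µV = 90210. Since 2^16 = 65536 and 2^17 = 131072, N = 17.
SNR = 6.02 × 17 + 1.76 = 104.10 dB.

104.1 dB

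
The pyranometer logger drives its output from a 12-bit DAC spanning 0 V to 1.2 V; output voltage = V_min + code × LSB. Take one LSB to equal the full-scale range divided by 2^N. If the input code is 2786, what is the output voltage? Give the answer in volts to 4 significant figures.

Full-scale range = 1.2 V. LSB = 1.2 V / 2^12.
Output = V_min + (2786/4096) × range = 0 + 0.680176 × 1.2 V
      = 0 + 0.816211 = 0.816211 V.

0.8162 V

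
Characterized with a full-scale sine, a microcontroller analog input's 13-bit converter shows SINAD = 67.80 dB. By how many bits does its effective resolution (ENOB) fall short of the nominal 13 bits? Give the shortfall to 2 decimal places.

2.03 bits

Effective bits = (67.80 − 1.76)/6.02 = 10.9701.
Lost resolution: 13 − 10.9701 = 2.0299 bits.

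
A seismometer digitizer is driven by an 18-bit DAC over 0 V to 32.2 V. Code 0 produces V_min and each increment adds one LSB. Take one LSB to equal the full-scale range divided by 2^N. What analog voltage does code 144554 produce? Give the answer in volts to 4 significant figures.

17.76 V

Span = 32.2 V. LSB = 32.2 V / 2^18.
Output = V_min + (144554/262144) × range = 0 + 0.551430 × 32.2 V
      = 0 + 17.7560 = 17.7560 V.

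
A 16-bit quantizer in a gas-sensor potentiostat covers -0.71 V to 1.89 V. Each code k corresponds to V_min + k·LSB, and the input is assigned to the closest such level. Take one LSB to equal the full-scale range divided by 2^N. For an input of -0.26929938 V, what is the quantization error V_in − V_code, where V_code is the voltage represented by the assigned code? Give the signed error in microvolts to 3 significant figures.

+14.6 µV

Span: 1.89 V − (-0.71 V) = 2.6 V. LSB = 2.6 V / 2^16 ≈ 39.67 µV.
(-0.26929938 − (-0.71)) / LSB = 0.44070062 × 65536/2.6 = 11108.3676. Nearest integer: k = 11108.
V_code = -0.71 + (11108/65536) × 2.6 = -0.26931396484 V.
Error = V_in − V_code = -0.26929938 − (-0.26931396484) = +14.6 µV.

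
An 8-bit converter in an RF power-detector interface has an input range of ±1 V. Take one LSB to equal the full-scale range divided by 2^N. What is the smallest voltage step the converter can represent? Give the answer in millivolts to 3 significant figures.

7.81 mV

Span: 1 V − (-1 V) = 2 V.
There are 2^8 = 256 steps.
LSB = 2 V / 2^8 = 7.81 mV.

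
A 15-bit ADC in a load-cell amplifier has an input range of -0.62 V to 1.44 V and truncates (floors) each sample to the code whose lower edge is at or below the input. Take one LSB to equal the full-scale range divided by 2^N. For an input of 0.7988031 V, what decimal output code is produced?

Span: 1.44 V − (-0.62 V) = 2.06 V. LSB = 2.06 V / 2^15 ≈ 62.87 µV.
(V_in − V_min) × 2^15/range = (0.7988031 − (-0.62)) × 32768/2.06 = 22568.612.
Floor → code = 22568.

22568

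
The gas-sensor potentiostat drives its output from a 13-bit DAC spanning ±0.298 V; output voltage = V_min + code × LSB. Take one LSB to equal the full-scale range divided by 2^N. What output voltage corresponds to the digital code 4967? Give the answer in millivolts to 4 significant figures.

The full-scale span is 0.298 − (-0.298) = 0.596 V. LSB = 0.596 V / 2^13.
V_out = V_min + code × LSB = -0.298 V + 4967 × 0.596 V / 8192
      = -0.298 V + 0.361369 V = 0.0633687 V.

63.37 mV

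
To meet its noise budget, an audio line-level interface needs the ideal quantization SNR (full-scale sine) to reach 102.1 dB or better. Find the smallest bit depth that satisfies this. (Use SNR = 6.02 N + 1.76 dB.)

Required N = ⌈(102.1 − 1.76)/6.02⌉ = ⌈16.668⌉ = 17.

17 bits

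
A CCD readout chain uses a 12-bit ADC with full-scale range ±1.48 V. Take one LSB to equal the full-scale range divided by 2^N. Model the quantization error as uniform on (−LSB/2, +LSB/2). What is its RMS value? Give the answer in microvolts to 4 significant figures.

208.6 µV

Full-scale range = 1.48 V − (-1.48 V) = 2.96 V.
LSB = 2.96 V / 2^12 = 0.722656 mV.
σ_q = LSB/√12 = 0.722656 mV/3.4641 = 208.6 µV.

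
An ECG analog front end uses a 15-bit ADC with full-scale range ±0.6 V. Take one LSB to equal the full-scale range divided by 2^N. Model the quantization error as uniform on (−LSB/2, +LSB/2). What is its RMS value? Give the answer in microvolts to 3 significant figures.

Full-scale range = 0.6 V − (-0.6 V) = 1.2 V.
One LSB is 1.2 V / 32768 = 36.621 µV.
For a uniform distribution on [−LSB/2, +LSB/2], V_rms = LSB/√12 = 36.621 µV/3.4641 = 10.6 µV.

10.6 µV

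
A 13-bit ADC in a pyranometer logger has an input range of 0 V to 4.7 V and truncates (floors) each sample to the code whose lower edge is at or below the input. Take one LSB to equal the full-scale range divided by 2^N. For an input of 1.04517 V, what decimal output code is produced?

1821

V_FS = 4.7 V. LSB = 4.7 V / 2^13 ≈ 0.5737 mV.
code = ⌊(V_in − V_min)/LSB⌋ = ⌊(V_in − V_min) × 2^13 / range⌋
     = ⌊(1.04517 − (0)) × 8192 / 4.7⌋ = ⌊1.04517 × 8192/4.7⌋
     = ⌊1821.709⌋ = 1821.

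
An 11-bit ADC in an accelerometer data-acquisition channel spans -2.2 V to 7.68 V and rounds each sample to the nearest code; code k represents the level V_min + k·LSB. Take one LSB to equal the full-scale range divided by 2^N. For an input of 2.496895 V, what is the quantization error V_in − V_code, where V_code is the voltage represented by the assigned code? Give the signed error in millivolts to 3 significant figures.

−1.89 mV

Full-scale range = 7.68 V − (-2.2 V) = 9.88 V. LSB = 9.88 V / 2^11 ≈ 4.824 mV.
(V_in − V_min)/LSB = (2.496895 − (-2.2)) × 2048/9.88 = 973.6074 → nearest code k = 974.
V_code = -2.2 + (974/2048) × 9.88 = 2.498789063 V.
Error = V_in − V_code = 2.496895 − (2.498789063) = −1.89 mV.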